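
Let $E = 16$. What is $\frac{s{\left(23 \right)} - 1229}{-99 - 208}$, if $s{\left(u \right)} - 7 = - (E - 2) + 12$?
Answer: $\frac{1224}{307} \approx 3.987$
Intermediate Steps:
$s{\left(u \right)} = 5$ ($s{\left(u \right)} = 7 + \left(- (16 - 2) + 12\right) = 7 + \left(\left(-1\right) 14 + 12\right) = 7 + \left(-14 + 12\right) = 7 - 2 = 5$)
$\frac{s{\left(23 \right)} - 1229}{-99 - 208} = \frac{5 - 1229}{-99 - 208} = - \frac{1224}{-307} = \left(-1224\right) \left(- \frac{1}{307}\right) = \frac{1224}{307}$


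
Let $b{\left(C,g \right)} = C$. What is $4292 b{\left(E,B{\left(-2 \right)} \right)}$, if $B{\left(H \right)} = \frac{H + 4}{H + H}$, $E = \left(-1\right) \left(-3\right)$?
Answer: $12876$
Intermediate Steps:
$E = 3$
$B{\left(H \right)} = \frac{4 + H}{2 H}$
$4292 b{\left(E,B{\left(-2 \right)} \right)} = 4292 \cdot 3 = 12876$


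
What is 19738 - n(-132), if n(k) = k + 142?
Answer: 19728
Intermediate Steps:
n(k) = 142 + k
19738 - n(-132) = 19738 - (142 - 132) = 19738 - 1*10 = 19738 - 10 = 19728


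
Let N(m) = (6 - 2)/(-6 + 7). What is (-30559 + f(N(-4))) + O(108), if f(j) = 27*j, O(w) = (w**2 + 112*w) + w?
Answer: -6583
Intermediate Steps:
N(m) = 4 (N(m) = 4/1 = 4*1 = 4)
O(w) = w**2 + 113*w
(-30559 + f(N(-4))) + O(108) = (-30559 + 27*4) + 108*(113 + 108) = (-30559 + 108) + 108*221 = -30451 + 23868 = -6583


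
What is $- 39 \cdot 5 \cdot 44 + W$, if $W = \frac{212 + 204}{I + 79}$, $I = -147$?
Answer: $- \frac{145964}{17} \approx -8586.1$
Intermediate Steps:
$W = - \frac{104}{17}$ ($W = \frac{212 + 204}{-147 + 79} = \frac{416}{-68} = 416 \left(- \frac{1}{68}\right) = - \frac{104}{17} \approx -6.1176$)
$- 39 \cdot 5 \cdot 44 + W = - 39 \cdot 5 \cdot 44 - \frac{104}{17} = \left(-39\right) 220 - \frac{104}{17} = -8580 - \frac{104}{17} = - \frac{145964}{17}$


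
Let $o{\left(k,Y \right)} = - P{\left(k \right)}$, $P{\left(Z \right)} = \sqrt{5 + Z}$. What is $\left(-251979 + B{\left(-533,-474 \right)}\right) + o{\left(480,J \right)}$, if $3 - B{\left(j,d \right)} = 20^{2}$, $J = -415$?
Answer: $-252376 - \sqrt{485} \approx -2.524 \cdot 10^{5}$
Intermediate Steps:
$B{\left(j,d \right)} = -397$ ($B{\left(j,d \right)} = 3 - 20^{2} = 3 - 400 = -397$)
$o{\left(k,Y \right)} = - \sqrt{5 + k}$
$\left(-251979 + B{\left(-533,-474 \right)}\right) + o{\left(480,J \right)} = \left(-251979 - 397\right) - \sqrt{5 + 480} = -252376 - \sqrt{485}$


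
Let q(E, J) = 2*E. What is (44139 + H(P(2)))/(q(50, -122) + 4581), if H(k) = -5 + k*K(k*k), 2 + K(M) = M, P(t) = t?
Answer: 44138/4681 ≈ 9.4292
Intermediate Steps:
K(M) = -2 + M
H(k) = -5 + k*(-2 + k**2) (H(k) = -5 + k*(-2 + k*k) = -5 + k*(-2 + k**2))
(44139 + H(P(2)))/(q(50, -122) + 4581) = (44139 + (-5 + 2*(-2 + 2**2)))/(2*50 + 4581) = (44139 + (-5 + 2*(-2 + 4)))/(100 + 4581) = (44139 + (-5 + 2*2))/4681 = (44139 + (-5 + 4))*(1/4681) = (44139 - 1)*(1/4681) = 44138*(1/4681) = 44138/4681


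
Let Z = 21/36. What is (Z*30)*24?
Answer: 420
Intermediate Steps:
Z = 7/12 (Z = 21*(1/36) = 7/12 ≈ 0.58333)
(Z*30)*24 = ((7/12)*30)*24 = (35/2)*24 = 420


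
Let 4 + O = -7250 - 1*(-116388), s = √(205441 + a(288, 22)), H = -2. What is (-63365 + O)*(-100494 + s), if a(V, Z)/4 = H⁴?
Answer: -4599509886 + 45769*√205505 ≈ -4.5788e+9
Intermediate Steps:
a(V, Z) = 64 (a(V, Z) = 4*(-2)⁴ = 4*16 = 64)
s = √205505 (s = √(205441 + 64) = √205505 ≈ 453.33)
O = 109134 (O = -4 + (-7250 - 1*(-116388)) = -4 + (-7250 + 116388) = -4 + 109138 = 109134)
(-63365 + O)*(-100494 + s) = (-63365 + 109134)*(-100494 + √205505) = 45769*(-100494 + √205505) = -4599509886 + 45769*√205505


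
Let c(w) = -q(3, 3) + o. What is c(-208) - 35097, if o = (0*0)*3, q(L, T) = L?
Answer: -35100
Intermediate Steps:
o = 0 (o = 0*3 = 0)
c(w) = -3 (c(w) = -1*3 + 0 = -3 + 0 = -3)
c(-208) - 35097 = -3 - 35097 = -35100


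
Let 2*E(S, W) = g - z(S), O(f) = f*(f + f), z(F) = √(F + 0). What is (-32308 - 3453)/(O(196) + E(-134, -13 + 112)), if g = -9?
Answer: -10989712910/23609859159 - 71522*I*√134/23609859159 ≈ -0.46547 - 3.5067e-5*I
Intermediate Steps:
z(F) = √F
O(f) = 2*f² (O(f) = f*(2*f) = 2*f²)
E(S, W) = -9/2 - √S/2 (E(S, W) = (-9 - √S)/2 = -9/2 - √S/2)
(-32308 - 3453)/(O(196) + E(-134, -13 + 112)) = (-32308 - 3453)/(2*196² + (-9/2 - I*√134/2)) = -35761/(2*38416 + (-9/2 - I*√134/2)) = -35761/(76832 + (-9/2 - I*√134/2)) = -35761/(153655/2 - I*√134/2)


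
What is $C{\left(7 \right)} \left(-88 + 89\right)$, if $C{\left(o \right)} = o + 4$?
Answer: $11$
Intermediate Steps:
$C{\left(o \right)} = 4 + o$
$C{\left(7 \right)} \left(-88 + 89\right) = \left(4 + 7\right) \left(-88 + 89\right) = 11 \cdot 1 = 11$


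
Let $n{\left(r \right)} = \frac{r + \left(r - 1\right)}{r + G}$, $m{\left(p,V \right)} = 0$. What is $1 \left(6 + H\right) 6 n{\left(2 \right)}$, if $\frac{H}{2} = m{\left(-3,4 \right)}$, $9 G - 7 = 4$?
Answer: $\frac{972}{29} \approx 33.517$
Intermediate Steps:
$G = \frac{11}{9}$ ($G = \frac{7}{9} + \frac{1}{9} \cdot 4 = \frac{7}{9} + \frac{4}{9} = \frac{11}{9} \approx 1.2222$)
$H = 0$ ($H = 2 \cdot 0 = 0$)
$n{\left(r \right)} = \frac{-1 + 2 r}{\frac{11}{9} + r}$ ($n{\left(r \right)} = \frac{r + \left(r - 1\right)}{r + \frac{11}{9}} = \frac{r + \left(-1 + r\right)}{\frac{11}{9} + r} = \frac{-1 + 2 r}{\frac{11}{9} + r}$)
$1 \left(6 + H\right) 6 n{\left(2 \right)} = 1 \left(6 + 0\right) 6 \frac{9 \left(-1 + 2 \cdot 2\right)}{11 + 9 \cdot 2} = 1 \cdot 6 \cdot 6 \frac{9 \left(-1 + 4\right)}{11 + 18} = 6 \cdot 6 \cdot 9 \cdot \frac{1}{29} \cdot 3 = 36 \cdot 9 \cdot \frac{1}{29} \cdot 3 = 36 \cdot \frac{27}{29} = \frac{972}{29}$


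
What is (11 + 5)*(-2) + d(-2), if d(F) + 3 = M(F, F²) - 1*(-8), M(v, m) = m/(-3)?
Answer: -85/3 ≈ -28.333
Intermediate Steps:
M(v, m) = -m/3 (M(v, m) = m*(-⅓) = -m/3)
d(F) = 5 - F²/3 (d(F) = -3 + (-F²/3 - 1*(-8)) = -3 + (-F²/3 + 8) = -3 + (8 - F²/3) = 5 - F²/3)
(11 + 5)*(-2) + d(-2) = (11 + 5)*(-2) + (5 - ⅓*(-2)²) = 16*(-2) + (5 - ⅓*4) = -32 + (5 - 4/3) = -32 + 11/3 = -85/3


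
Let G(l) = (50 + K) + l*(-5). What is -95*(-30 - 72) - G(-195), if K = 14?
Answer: 8651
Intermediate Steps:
G(l) = 64 - 5*l (G(l) = (50 + 14) + l*(-5) = 64 - 5*l)
-95*(-30 - 72) - G(-195) = -95*(-30 - 72) - (64 - 5*(-195)) = -95*(-102) - (64 + 975) = 9690 - 1*1039 = 9690 - 1039 = 8651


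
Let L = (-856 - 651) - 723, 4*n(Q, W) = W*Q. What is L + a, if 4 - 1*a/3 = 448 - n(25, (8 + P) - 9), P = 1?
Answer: -3562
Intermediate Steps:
n(Q, W) = Q*W/4 (n(Q, W) = (W*Q)/4 = (Q*W)/4 = Q*W/4)
a = -1332 (a = 12 - 3*(448 - 25*((8 + 1) - 9)/4) = 12 - 3*(448 - 25*(9 - 9)/4) = 12 - 3*(448 - 25*0/4) = 12 - 3*(448 - 1*0) = 12 - 3*(448 + 0) = 12 - 3*448 = 12 - 1344 = -1332)
L = -2230 (L = -1507 - 723 = -2230)
L + a = -2230 - 1332 = -3562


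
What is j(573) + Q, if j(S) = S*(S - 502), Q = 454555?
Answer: 495238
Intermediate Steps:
j(S) = S*(-502 + S)
j(573) + Q = 573*(-502 + 573) + 454555 = 573*71 + 454555 = 40683 + 454555 = 495238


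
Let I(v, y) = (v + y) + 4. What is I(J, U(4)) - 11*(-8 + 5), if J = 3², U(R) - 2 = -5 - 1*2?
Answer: 41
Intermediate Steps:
U(R) = -5 (U(R) = 2 + (-5 - 1*2) = 2 + (-5 - 2) = 2 - 7 = -5)
J = 9
I(v, y) = 4 + v + y
I(J, U(4)) - 11*(-8 + 5) = (4 + 9 - 5) - 11*(-8 + 5) = 8 - 11*(-3) = 8 - 1*(-33) = 8 + 33 = 41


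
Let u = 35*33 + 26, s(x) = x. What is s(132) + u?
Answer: 1313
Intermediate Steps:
u = 1181 (u = 1155 + 26 = 1181)
s(132) + u = 132 + 1181 = 1313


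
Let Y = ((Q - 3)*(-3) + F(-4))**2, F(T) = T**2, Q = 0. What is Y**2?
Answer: 390625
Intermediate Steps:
Y = 625 (Y = ((0 - 3)*(-3) + (-4)**2)**2 = (-3*(-3) + 16)**2 = (9 + 16)**2 = 25**2 = 625)
Y**2 = 625**2 = 390625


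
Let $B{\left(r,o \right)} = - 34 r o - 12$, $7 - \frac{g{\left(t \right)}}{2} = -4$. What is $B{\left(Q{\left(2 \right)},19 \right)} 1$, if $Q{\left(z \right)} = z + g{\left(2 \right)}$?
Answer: $-15516$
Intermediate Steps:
$g{\left(t \right)} = 22$ ($g{\left(t \right)} = 14 - -8 = 14 + 8 = 22$)
$Q{\left(z \right)} = 22 + z$ ($Q{\left(z \right)} = z + 22 = 22 + z$)
$B{\left(r,o \right)} = -12 - 34 o r$ ($B{\left(r,o \right)} = - 34 o r - 12 = -12 - 34 o r$)
$B{\left(Q{\left(2 \right)},19 \right)} 1 = \left(-12 - 646 \left(22 + 2\right)\right) 1 = \left(-12 - 646 \cdot 24\right) 1 = \left(-12 - 15504\right) 1 = \left(-15516\right) 1 = -15516$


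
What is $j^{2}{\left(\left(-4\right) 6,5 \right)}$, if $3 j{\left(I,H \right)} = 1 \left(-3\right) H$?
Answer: $25$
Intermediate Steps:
$j{\left(I,H \right)} = - H$ ($j{\left(I,H \right)} = \frac{1 \left(-3\right) H}{3} = \frac{\left(-3\right) H}{3} = - H$)
$j^{2}{\left(\left(-4\right) 6,5 \right)} = \left(\left(-1\right) 5\right)^{2} = \left(-5\right)^{2} = 25$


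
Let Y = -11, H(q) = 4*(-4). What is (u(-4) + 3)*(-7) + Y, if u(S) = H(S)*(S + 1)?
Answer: -368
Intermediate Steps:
H(q) = -16
u(S) = -16 - 16*S (u(S) = -16*(S + 1) = -16*(1 + S) = -16 - 16*S)
(u(-4) + 3)*(-7) + Y = ((-16 - 16*(-4)) + 3)*(-7) - 11 = ((-16 + 64) + 3)*(-7) - 11 = (48 + 3)*(-7) - 11 = 51*(-7) - 11 = -357 - 11 = -368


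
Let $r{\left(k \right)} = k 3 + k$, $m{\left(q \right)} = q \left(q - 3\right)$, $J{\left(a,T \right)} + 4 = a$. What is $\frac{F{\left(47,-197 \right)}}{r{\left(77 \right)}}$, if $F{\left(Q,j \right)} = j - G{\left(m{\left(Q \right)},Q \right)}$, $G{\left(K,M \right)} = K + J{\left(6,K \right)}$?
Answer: $- \frac{2267}{308} \approx -7.3604$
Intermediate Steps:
$J{\left(a,T \right)} = -4 + a$
$m{\left(q \right)} = q \left(-3 + q\right)$
$r{\left(k \right)} = 4 k$ ($r{\left(k \right)} = 3 k + k = 4 k$)
$G{\left(K,M \right)} = 2 + K$ ($G{\left(K,M \right)} = K + \left(-4 + 6\right) = K + 2 = 2 + K$)
$F{\left(Q,j \right)} = -2 + j - Q \left(-3 + Q\right)$ ($F{\left(Q,j \right)} = j - \left(2 + Q \left(-3 + Q\right)\right) = -2 + j - Q \left(-3 + Q\right)$)
$\frac{F{\left(47,-197 \right)}}{r{\left(77 \right)}} = \frac{-2 - 197 - 47 \left(-3 + 47\right)}{4 \cdot 77} = \frac{-2 - 197 - 47 \cdot 44}{308} = \left(-2 - 197 - 2068\right) \frac{1}{308} = \left(-2267\right) \frac{1}{308} = - \frac{2267}{308}$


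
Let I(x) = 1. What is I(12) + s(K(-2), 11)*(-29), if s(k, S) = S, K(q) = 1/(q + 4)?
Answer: -318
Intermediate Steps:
K(q) = 1/(4 + q)
I(12) + s(K(-2), 11)*(-29) = 1 + 11*(-29) = 1 - 319 = -318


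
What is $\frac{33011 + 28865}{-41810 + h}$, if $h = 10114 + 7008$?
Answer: $- \frac{15469}{6172} \approx -2.5063$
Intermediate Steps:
$h = 17122$
$\frac{33011 + 28865}{-41810 + h} = \frac{33011 + 28865}{-41810 + 17122} = \frac{61876}{-24688} = 61876 \left(- \frac{1}{24688}\right) = - \frac{15469}{6172}$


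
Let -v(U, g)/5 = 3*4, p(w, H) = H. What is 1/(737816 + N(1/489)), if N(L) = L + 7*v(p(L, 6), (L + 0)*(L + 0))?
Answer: 489/360586645 ≈ 1.3561e-6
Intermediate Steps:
v(U, g) = -60 (v(U, g) = -15*4 = -5*12 = -60)
N(L) = -420 + L (N(L) = L + 7*(-60) = L - 420 = -420 + L)
1/(737816 + N(1/489)) = 1/(737816 + (-420 + 1/489)) = 1/(737816 - 205379/489) = 1/(360586645/489) = 489/360586645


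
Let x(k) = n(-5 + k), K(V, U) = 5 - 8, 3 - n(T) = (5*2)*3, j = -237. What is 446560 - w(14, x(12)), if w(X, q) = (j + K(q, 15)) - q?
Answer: 446773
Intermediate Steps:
n(T) = -27 (n(T) = 3 - 5*2*3 = 3 - 10*3 = 3 - 1*30 = 3 - 30 = -27)
K(V, U) = -3
x(k) = -27
w(X, q) = -240 - q (w(X, q) = (-237 - 3) - q = -240 - q)
446560 - w(14, x(12)) = 446560 - (-240 - 1*(-27)) = 446560 - (-240 + 27) = 446560 - 1*(-213) = 446560 + 213 = 446773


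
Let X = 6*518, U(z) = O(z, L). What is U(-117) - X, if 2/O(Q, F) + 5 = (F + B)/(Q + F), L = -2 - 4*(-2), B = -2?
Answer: -1737594/559 ≈ -3108.4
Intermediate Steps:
L = 6 (L = -2 + 8 = 6)
O(Q, F) = 2/(-5 + (-2 + F)/(F + Q)) (O(Q, F) = 2/(-5 + (F - 2)/(Q + F)) = 2/(-5 + (-2 + F)/(F + Q)))
U(z) = 2*(-6 - z)/(26 + 5*z) (U(z) = 2*(-1*6 - z)/(2 + 4*6 + 5*z) = 2*(-6 - z)/(2 + 24 + 5*z) = 2*(-6 - z)/(26 + 5*z))
X = 3108
U(-117) - X = 2*(-6 - 1*(-117))/(26 + 5*(-117)) - 1*3108 = 2*(-6 + 117)/(26 - 585) - 3108 = 2*111/(-559) - 3108 = 2*(-1/559)*111 - 3108 = -222/559 - 3108 = -1737594/559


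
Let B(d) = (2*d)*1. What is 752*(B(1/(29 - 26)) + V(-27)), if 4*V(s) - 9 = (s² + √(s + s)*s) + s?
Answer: 402508/3 - 15228*I*√6 ≈ 1.3417e+5 - 37301.0*I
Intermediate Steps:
V(s) = 9/4 + s/4 + s²/4 + √2*s^(3/2)/4 (V(s) = 9/4 + ((s² + √(s + s)*s) + s)/4 = 9/4 + ((s² + √(2*s)*s) + s)/4 = 9/4 + ((s² + (√2*√s)*s) + s)/4 = 9/4 + ((s² + √2*s^(3/2)) + s)/4 = 9/4 + (s + s² + √2*s^(3/2))/4 = 9/4 + (s/4 + s²/4 + √2*s^(3/2)/4) = 9/4 + s/4 + s²/4 + √2*s^(3/2)/4)
B(d) = 2*d
752*(B(1/(29 - 26)) + V(-27)) = 752*(2/(29 - 26) + (9/4 + (¼)*(-27) + (¼)*(-27)² + √2*(-27)^(3/2)/4)) = 752*(2/3 + (9/4 - 27/4 + (¼)*729 + √2*(-81*I*√3)/4)) = 752*(2*(⅓) + (9/4 - 27/4 + 729/4 - 81*I*√6/4)) = 752*(⅔ + (711/4 - 81*I*√6/4)) = 752*(2141/12 - 81*I*√6/4) = 402508/3 - 15228*I*√6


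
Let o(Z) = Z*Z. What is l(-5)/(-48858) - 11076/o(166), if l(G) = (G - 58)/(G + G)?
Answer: -451104009/1121942540 ≈ -0.40207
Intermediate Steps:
l(G) = (-58 + G)/(2*G) (l(G) = (-58 + G)/((2*G)) = (-58 + G)*(1/(2*G)) = (-58 + G)/(2*G))
o(Z) = Z**2
l(-5)/(-48858) - 11076/o(166) = ((1/2)*(-58 - 5)/(-5))/(-48858) - 11076/(166**2) = ((1/2)*(-1/5)*(-63))*(-1/48858) - 11076/27556 = (63/10)*(-1/48858) - 11076*1/27556 = -21/162860 - 2769/6889 = -451104009/1121942540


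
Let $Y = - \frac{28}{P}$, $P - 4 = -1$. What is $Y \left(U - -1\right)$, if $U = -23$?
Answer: $\frac{616}{3} \approx 205.33$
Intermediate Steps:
$P = 3$ ($P = 4 - 1 = 3$)
$Y = - \frac{28}{3} \approx -9.3333$
$Y \left(U - -1\right) = - \frac{28 \left(-23 - -1\right)}{3} = - \frac{28 \left(-23 + \left(-3 + 4\right)\right)}{3} = - \frac{28 \left(-23 + 1\right)}{3} = \left(- \frac{28}{3}\right) \left(-22\right) = \frac{616}{3}$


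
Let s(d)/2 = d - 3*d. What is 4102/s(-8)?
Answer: 2051/16 ≈ 128.19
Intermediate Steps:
s(d) = -4*d (s(d) = 2*(d - 3*d) = 2*(-2*d) = -4*d)
4102/s(-8) = 4102/((-4*(-8))) = 4102/32 = 4102*(1/32) = 2051/16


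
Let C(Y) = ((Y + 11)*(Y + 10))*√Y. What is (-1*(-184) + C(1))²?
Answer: 99856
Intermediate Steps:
C(Y) = √Y*(10 + Y)*(11 + Y) (C(Y) = ((11 + Y)*(10 + Y))*√Y = ((10 + Y)*(11 + Y))*√Y = √Y*(10 + Y)*(11 + Y))
(-1*(-184) + C(1))² = (-1*(-184) + √1*(110 + 1² + 21*1))² = (184 + 1*(110 + 1 + 21))² = (184 + 1*132)² = (184 + 132)² = 316² = 99856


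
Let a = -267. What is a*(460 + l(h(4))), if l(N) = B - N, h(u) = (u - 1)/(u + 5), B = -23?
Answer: -116590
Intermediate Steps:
h(u) = (-1 + u)/(5 + u)
l(N) = -23 - N
a*(460 + l(h(4))) = -267*(460 + (-23 - (-1 + 4)/(5 + 4))) = -267*(460 + (-23 - 3/9)) = -267*(460 + (-23 - 1*⅓)) = -267*(460 + (-23 - ⅓)) = -267*(460 - 70/3) = -267*1310/3 = -116590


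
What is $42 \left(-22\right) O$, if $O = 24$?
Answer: $-22176$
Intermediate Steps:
$42 \left(-22\right) O = 42 \left(-22\right) 24 = \left(-924\right) 24 = -22176$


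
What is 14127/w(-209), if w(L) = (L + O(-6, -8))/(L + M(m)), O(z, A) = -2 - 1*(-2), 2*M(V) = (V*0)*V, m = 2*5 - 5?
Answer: 14127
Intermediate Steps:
m = 5 (m = 10 - 5 = 5)
M(V) = 0 (M(V) = ((V*0)*V)/2 = (0*V)/2 = (½)*0 = 0)
O(z, A) = 0 (O(z, A) = -2 + 2 = 0)
w(L) = 1 (w(L) = (L + 0)/(L + 0) = L/L = 1)
14127/w(-209) = 14127/1 = 14127*1 = 14127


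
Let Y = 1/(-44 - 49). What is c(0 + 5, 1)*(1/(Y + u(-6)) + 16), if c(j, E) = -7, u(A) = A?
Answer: -61957/559 ≈ -110.84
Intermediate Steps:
Y = -1/93 (Y = 1/(-93) = -1/93 ≈ -0.010753)
c(0 + 5, 1)*(1/(Y + u(-6)) + 16) = -7*(1/(-1/93 - 6) + 16) = -7*(1/(-559/93) + 16) = -7*(-93/559 + 16) = -7*8851/559 = -61957/559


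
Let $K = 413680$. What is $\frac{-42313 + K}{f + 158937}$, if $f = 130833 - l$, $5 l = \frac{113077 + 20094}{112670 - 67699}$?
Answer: $\frac{83503726785}{65156100179} \approx 1.2816$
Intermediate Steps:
$l = \frac{133171}{224855}$ ($l = \frac{\left(113077 + 20094\right) \frac{1}{112670 - 67699}}{5} = \frac{133171 \cdot \frac{1}{44971}}{5} = \frac{1}{5} \cdot \frac{133171}{44971} = \frac{133171}{224855} \approx 0.59225$)
$f = \frac{29418321044}{224855}$ ($f = 130833 - \frac{133171}{224855} = \frac{29418321044}{224855} \approx 1.3083 \cdot 10^{5}$)
$\frac{-42313 + K}{f + 158937} = \frac{-42313 + 413680}{\frac{29418321044}{224855} + 158937} = \frac{371367}{\frac{65156100179}{224855}} = 371367 \cdot \frac{224855}{65156100179} = \frac{83503726785}{65156100179}$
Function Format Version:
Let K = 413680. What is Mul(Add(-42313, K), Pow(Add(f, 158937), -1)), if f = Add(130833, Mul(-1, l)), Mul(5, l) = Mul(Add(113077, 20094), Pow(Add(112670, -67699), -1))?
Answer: Rational(83503726785, 65156100179) ≈ 1.2816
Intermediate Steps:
l = Rational(133171, 224855) (l = Mul(Rational(1, 5), Mul(Add(113077, 20094), Pow(Add(112670, -67699), -1))) = Mul(Rational(1, 5), Mul(133171, Pow(44971, -1))) = Mul(Rational(1, 5), Mul(133171, Rational(1, 44971))) = Mul(Rational(1, 5), Rational(133171, 44971)) = Rational(133171, 224855) ≈ 0.59225)
f = Rational(29418321044, 224855) (f = Add(130833, Mul(-1, Rational(133171, 224855))) = Add(130833, Rational(-133171, 224855)) = Rational(29418321044, 224855) ≈ 1.3083e+5)
Mul(Add(-42313, K), Pow(Add(f, 158937), -1)) = Mul(Add(-42313, 413680), Pow(Add(Rational(29418321044, 224855), 158937), -1)) = Mul(371367, Pow(Rational(65156100179, 224855), -1)) = Mul(371367, Rational(224855, 65156100179)) = Rational(83503726785, 65156100179)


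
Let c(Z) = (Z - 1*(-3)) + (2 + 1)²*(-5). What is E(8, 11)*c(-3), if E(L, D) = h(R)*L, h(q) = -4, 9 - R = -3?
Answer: 1440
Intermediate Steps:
R = 12 (R = 9 - 1*(-3) = 9 + 3 = 12)
E(L, D) = -4*L
c(Z) = -42 + Z (c(Z) = (Z + 3) + 3²*(-5) = (3 + Z) + 9*(-5) = (3 + Z) - 45 = -42 + Z)
E(8, 11)*c(-3) = (-4*8)*(-42 - 3) = -32*(-45) = 1440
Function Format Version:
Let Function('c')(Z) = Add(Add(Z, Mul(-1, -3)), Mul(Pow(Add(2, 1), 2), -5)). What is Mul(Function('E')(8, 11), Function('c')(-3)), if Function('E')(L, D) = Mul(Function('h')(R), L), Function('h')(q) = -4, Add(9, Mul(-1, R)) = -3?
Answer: 1440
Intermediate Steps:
R = 12 (R = Add(9, Mul(-1, -3)) = Add(9, 3) = 12)
Function('E')(L, D) = Mul(-4, L)
Function('c')(Z) = Add(-42, Z) (Function('c')(Z) = Add(Add(Z, 3), Mul(Pow(3, 2), -5)) = Add(Add(3, Z), Mul(9, -5)) = Add(Add(3, Z), -45) = Add(-42, Z))
Mul(Function('E')(8, 11), Function('c')(-3)) = Mul(Mul(-4, 8), Add(-42, -3)) = Mul(-32, -45) = 1440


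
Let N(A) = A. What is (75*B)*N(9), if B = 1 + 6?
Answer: 4725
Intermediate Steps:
B = 7
(75*B)*N(9) = (75*7)*9 = 525*9 = 4725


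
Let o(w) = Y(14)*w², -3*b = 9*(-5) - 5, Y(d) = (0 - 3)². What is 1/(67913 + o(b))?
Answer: 1/70413 ≈ 1.4202e-5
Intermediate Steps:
Y(d) = 9 (Y(d) = (-3)² = 9)
b = 50/3 (b = -(9*(-5) - 5)/3 = -(-45 - 5)/3 = -⅓*(-50) = 50/3 ≈ 16.667)
o(w) = 9*w²
1/(67913 + o(b)) = 1/(67913 + 9*(50/3)²) = 1/(67913 + 9*(2500/9)) = 1/(67913 + 2500) = 1/70413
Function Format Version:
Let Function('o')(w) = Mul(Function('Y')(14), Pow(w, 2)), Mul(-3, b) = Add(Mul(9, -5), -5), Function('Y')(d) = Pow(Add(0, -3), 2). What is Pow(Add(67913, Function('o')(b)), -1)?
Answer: Rational(1, 70413) ≈ 1.4202e-5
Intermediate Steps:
Function('Y')(d) = 9 (Function('Y')(d) = Pow(-3, 2) = 9)
b = Rational(50, 3) (b = Mul(Rational(-1, 3), Add(Mul(9, -5), -5)) = Mul(Rational(-1, 3), Add(-45, -5)) = Mul(Rational(-1, 3), -50) = Rational(50, 3) ≈ 16.667)
Function('o')(w) = Mul(9, Pow(w, 2))
Pow(Add(67913, Function('o')(b)), -1) = Pow(Add(67913, Mul(9, Pow(Rational(50, 3), 2))), -1) = Pow(Add(67913, Mul(9, Rational(2500, 9))), -1) = Pow(Add(67913, 2500), -1) = Pow(70413, -1) = Rational(1, 70413)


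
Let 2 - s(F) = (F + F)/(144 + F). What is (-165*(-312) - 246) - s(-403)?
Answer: 13269894/259 ≈ 51235.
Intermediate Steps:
s(F) = 2 - 2*F/(144 + F) (s(F) = 2 - (F + F)/(144 + F) = 2 - 2*F/(144 + F))
(-165*(-312) - 246) - s(-403) = (-165*(-312) - 246) - 288/(144 - 403) = (51480 - 246) - 288/(-259) = 51234 - 288*(-1)/259 = 51234 - 1*(-288/259) = 51234 + 288/259 = 13269894/259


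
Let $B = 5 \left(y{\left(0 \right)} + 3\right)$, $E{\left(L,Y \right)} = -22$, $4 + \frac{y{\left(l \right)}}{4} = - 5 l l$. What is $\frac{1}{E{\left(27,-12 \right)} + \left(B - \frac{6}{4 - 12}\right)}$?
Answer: $- \frac{4}{345} \approx -0.011594$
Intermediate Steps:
$y{\left(l \right)} = -16 - 20 l^{2}$ ($y{\left(l \right)} = -16 + 4 - 5 l l = -16 + 4 \left(- 5 l^{2}\right) = -16 - 20 l^{2}$)
$B = -65$ ($B = 5 \left(\left(-16 - 20 \cdot 0^{2}\right) + 3\right) = 5 \left(\left(-16 - 0\right) + 3\right) = 5 \left(\left(-16 + 0\right) + 3\right) = 5 \left(-16 + 3\right) = 5 \left(-13\right) = -65$)
$\frac{1}{E{\left(27,-12 \right)} + \left(B - \frac{6}{4 - 12}\right)} = \frac{1}{-22 - \left(65 + \frac{6}{4 - 12}\right)} = \frac{1}{-22 - \left(65 + \frac{6}{-8}\right)} = \frac{1}{-22 - \frac{257}{4}} = \frac{1}{- \frac{345}{4}} = - \frac{4}{345}$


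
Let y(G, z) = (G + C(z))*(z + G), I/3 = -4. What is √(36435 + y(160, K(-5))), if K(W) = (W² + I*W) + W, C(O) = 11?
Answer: 5*√3099 ≈ 278.34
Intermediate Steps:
I = -12 (I = 3*(-4) = -12)
K(W) = W² - 11*W (K(W) = (W² - 12*W) + W = W² - 11*W)
y(G, z) = (11 + G)*(G + z) (y(G, z) = (G + 11)*(z + G) = (11 + G)*(G + z))
√(36435 + y(160, K(-5))) = √(36435 + (160² + 11*160 + 11*(-5*(-11 - 5)) + 160*(-5*(-11 - 5)))) = √(36435 + (25600 + 1760 + 11*(-5*(-16)) + 160*(-5*(-16)))) = √(36435 + (25600 + 1760 + 11*80 + 160*80)) = √(36435 + (25600 + 1760 + 880 + 12800)) = √(36435 + 41040) = √77475 = 5*√3099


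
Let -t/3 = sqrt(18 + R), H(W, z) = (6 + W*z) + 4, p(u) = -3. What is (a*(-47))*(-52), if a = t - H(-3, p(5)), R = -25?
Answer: -46436 - 7332*I*sqrt(7) ≈ -46436.0 - 19399.0*I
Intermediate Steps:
H(W, z) = 10 + W*z
t = -3*I*sqrt(7) (t = -3*sqrt(18 - 25) = -3*I*sqrt(7) ≈ -7.9373*I)
a = -19 - 3*I*sqrt(7) (a = -3*I*sqrt(7) - (10 - 3*(-3)) = -3*I*sqrt(7) - (10 + 9) = -3*I*sqrt(7) - 1*19 = -3*I*sqrt(7) - 19 = -19 - 3*I*sqrt(7) ≈ -19.0 - 7.9373*I)
(a*(-47))*(-52) = ((-19 - 3*I*sqrt(7))*(-47))*(-52) = (893 + 141*I*sqrt(7))*(-52) = -46436 - 7332*I*sqrt(7)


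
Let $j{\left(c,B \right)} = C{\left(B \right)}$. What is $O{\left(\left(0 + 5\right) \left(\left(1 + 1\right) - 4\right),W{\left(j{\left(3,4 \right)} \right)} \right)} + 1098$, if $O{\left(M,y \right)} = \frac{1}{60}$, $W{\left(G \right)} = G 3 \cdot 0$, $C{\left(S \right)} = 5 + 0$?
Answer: $\frac{65881}{60} \approx 1098.0$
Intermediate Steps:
$C{\left(S \right)} = 5$
$j{\left(c,B \right)} = 5$
$W{\left(G \right)} = 0$ ($W{\left(G \right)} = 3 G 0 = 0$)
$O{\left(M,y \right)} = \frac{1}{60}$
$O{\left(\left(0 + 5\right) \left(\left(1 + 1\right) - 4\right),W{\left(j{\left(3,4 \right)} \right)} \right)} + 1098 = \frac{1}{60} + 1098 = \frac{65881}{60}$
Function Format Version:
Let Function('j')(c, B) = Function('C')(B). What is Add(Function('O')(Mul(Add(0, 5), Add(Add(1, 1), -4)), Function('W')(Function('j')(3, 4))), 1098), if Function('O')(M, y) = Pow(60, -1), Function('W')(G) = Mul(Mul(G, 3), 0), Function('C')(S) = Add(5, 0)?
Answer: Rational(65881, 60) ≈ 1098.0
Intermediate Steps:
Function('C')(S) = 5
Function('j')(c, B) = 5
Function('W')(G) = 0 (Function('W')(G) = Mul(Mul(3, G), 0) = 0)
Function('O')(M, y) = Rational(1, 60)
Add(Function('O')(Mul(Add(0, 5), Add(Add(1, 1), -4)), Function('W')(Function('j')(3, 4))), 1098) = Add(Rational(1, 60), 1098) = Rational(65881, 60)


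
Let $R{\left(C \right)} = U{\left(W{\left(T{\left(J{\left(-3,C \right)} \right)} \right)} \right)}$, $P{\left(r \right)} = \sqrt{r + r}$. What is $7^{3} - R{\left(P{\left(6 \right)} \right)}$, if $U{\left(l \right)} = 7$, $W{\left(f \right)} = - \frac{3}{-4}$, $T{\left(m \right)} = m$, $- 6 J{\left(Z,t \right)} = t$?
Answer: $336$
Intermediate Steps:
$P{\left(r \right)} = \sqrt{2} \sqrt{r}$ ($P{\left(r \right)} = \sqrt{2 r} = \sqrt{2} \sqrt{r}$)
$J{\left(Z,t \right)} = - \frac{t}{6}$
$W{\left(f \right)} = \frac{3}{4}$ ($W{\left(f \right)} = \left(-3\right) \left(- \frac{1}{4}\right) = \frac{3}{4}$)
$R{\left(C \right)} = 7$
$7^{3} - R{\left(P{\left(6 \right)} \right)} = 7^{3} - 7 = 343 - 7 = 336$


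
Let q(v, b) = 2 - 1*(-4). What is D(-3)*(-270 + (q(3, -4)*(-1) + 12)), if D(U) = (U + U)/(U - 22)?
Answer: -1584/25 ≈ -63.360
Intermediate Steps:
q(v, b) = 6 (q(v, b) = 2 + 4 = 6)
D(U) = 2*U/(-22 + U) (D(U) = (2*U)/(-22 + U) = 2*U/(-22 + U))
D(-3)*(-270 + (q(3, -4)*(-1) + 12)) = (2*(-3)/(-22 - 3))*(-270 + (6*(-1) + 12)) = (2*(-3)/(-25))*(-270 + (-6 + 12)) = (2*(-3)*(-1/25))*(-270 + 6) = (6/25)*(-264) = -1584/25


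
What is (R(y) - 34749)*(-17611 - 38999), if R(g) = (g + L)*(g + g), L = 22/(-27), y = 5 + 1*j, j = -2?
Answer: 1966398670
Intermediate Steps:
y = 3 (y = 5 + 1*(-2) = 5 - 2 = 3)
L = -22/27 (L = 22*(-1/27) = -22/27 ≈ -0.81481)
R(g) = 2*g*(-22/27 + g) (R(g) = (g - 22/27)*(g + g) = (-22/27 + g)*(2*g) = 2*g*(-22/27 + g))
(R(y) - 34749)*(-17611 - 38999) = ((2/27)*3*(-22 + 27*3) - 34749)*(-17611 - 38999) = ((2/27)*3*(-22 + 81) - 34749)*(-56610) = ((2/27)*3*59 - 34749)*(-56610) = (118/9 - 34749)*(-56610) = -312623/9*(-56610) = 1966398670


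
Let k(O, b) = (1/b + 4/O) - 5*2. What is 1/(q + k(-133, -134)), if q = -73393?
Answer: -17822/1308188935 ≈ -1.3623e-5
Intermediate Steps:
k(O, b) = -10 + 1/b + 4/O (k(O, b) = (1/b + 4/O) - 10 = -10 + 1/b + 4/O)
1/(q + k(-133, -134)) = 1/(-73393 + (-10 + 1/(-134) + 4/(-133))) = 1/(-73393 + (-10 - 1/134 + 4*(-1/133))) = 1/(-73393 + (-10 - 1/134 - 4/133)) = 1/(-73393 - 178889/17822) = 1/(-1308188935/17822) = -17822/1308188935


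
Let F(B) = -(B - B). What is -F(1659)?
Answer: 0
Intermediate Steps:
F(B) = 0 (F(B) = -1*0 = 0)
-F(1659) = -1*0 = 0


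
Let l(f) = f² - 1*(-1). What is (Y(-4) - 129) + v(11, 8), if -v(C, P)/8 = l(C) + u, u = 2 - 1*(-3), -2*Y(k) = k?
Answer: -1143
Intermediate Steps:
Y(k) = -k/2
l(f) = 1 + f² (l(f) = f² + 1 = 1 + f²)
u = 5 (u = 2 + 3 = 5)
v(C, P) = -48 - 8*C² (v(C, P) = -8*((1 + C²) + 5) = -8*(6 + C²) = -48 - 8*C²)
(Y(-4) - 129) + v(11, 8) = (-½*(-4) - 129) + (-48 - 8*11²) = (2 - 129) + (-48 - 8*121) = -127 + (-48 - 968) = -127 - 1016 = -1143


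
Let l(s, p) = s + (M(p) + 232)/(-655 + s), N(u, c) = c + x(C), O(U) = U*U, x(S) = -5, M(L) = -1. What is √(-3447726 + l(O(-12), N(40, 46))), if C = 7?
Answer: I*√18372166887/73 ≈ 1856.8*I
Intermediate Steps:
O(U) = U²
N(u, c) = -5 + c (N(u, c) = c - 5 = -5 + c)
l(s, p) = s + 231/(-655 + s) (l(s, p) = s + (-1 + 232)/(-655 + s) = s + 231/(-655 + s))
√(-3447726 + l(O(-12), N(40, 46))) = √(-3447726 + (231 + ((-12)²)² - 655*(-12)²)/(-655 + (-12)²)) = √(-3447726 + (231 + 144² - 655*144)/(-655 + 144)) = √(-3447726 + (231 + 20736 - 94320)/(-511)) = √(-3447726 - 1/511*(-73353)) = √(-3447726 + 10479/73) = √(-251673519/73) = I*√18372166887/73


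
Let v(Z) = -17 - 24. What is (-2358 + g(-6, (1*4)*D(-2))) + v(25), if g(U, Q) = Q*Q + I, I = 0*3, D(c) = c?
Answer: -2335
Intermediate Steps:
v(Z) = -41
I = 0
g(U, Q) = Q² (g(U, Q) = Q*Q + 0 = Q² + 0 = Q²)
(-2358 + g(-6, (1*4)*D(-2))) + v(25) = (-2358 + ((1*4)*(-2))²) - 41 = (-2358 + (4*(-2))²) - 41 = (-2358 + (-8)²) - 41 = (-2358 + 64) - 41 = -2294 - 41 = -2335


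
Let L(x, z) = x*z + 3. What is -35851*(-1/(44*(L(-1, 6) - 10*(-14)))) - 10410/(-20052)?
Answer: 65136311/10072788 ≈ 6.4666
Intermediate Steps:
L(x, z) = 3 + x*z
-35851*(-1/(44*(L(-1, 6) - 10*(-14)))) - 10410/(-20052) = -35851*(-1/(44*((3 - 1*6) - 10*(-14)))) - 10410/(-20052) = -35851*(-1/(44*((3 - 6) + 140))) - 10410*(-1/20052) = -35851*(-1/(44*(-3 + 140))) + 1735/3342 = -35851/((-44*137)) + 1735/3342 = -35851/(-6028) + 1735/3342 = -35851*(-1/6028) + 1735/3342 = 35851/6028 + 1735/3342 = 65136311/10072788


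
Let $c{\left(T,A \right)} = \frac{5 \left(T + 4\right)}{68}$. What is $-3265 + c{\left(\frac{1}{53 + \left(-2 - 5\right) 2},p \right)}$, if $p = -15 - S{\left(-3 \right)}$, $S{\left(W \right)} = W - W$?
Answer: $- \frac{8657995}{2652} \approx -3264.7$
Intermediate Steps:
$S{\left(W \right)} = 0$
$p = -15$ ($p = -15 - 0 = -15 + 0 = -15$)
$c{\left(T,A \right)} = \frac{5}{17} + \frac{5 T}{68}$ ($c{\left(T,A \right)} = 5 \left(4 + T\right) \frac{1}{68} = \left(20 + 5 T\right) \frac{1}{68} = \frac{5}{17} + \frac{5 T}{68}$)
$-3265 + c{\left(\frac{1}{53 + \left(-2 - 5\right) 2},p \right)} = -3265 + \left(\frac{5}{17} + \frac{5}{68 \left(53 + \left(-2 - 5\right) 2\right)}\right) = -3265 + \left(\frac{5}{17} + \frac{5}{68 \left(53 - 14\right)}\right) = -3265 + \left(\frac{5}{17} + \frac{5}{68 \cdot 39}\right) = -3265 + \left(\frac{5}{17} + \frac{5}{68} \cdot \frac{1}{39}\right) = -3265 + \left(\frac{5}{17} + \frac{5}{2652}\right) = -3265 + \frac{785}{2652} = - \frac{8657995}{2652}$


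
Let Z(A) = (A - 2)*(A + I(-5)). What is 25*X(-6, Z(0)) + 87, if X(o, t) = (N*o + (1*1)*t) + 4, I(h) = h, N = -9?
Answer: 1787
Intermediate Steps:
Z(A) = (-5 + A)*(-2 + A) (Z(A) = (A - 2)*(A - 5) = (-2 + A)*(-5 + A) = (-5 + A)*(-2 + A))
X(o, t) = 4 + t - 9*o (X(o, t) = (-9*o + (1*1)*t) + 4 = (-9*o + 1*t) + 4 = (-9*o + t) + 4 = (t - 9*o) + 4 = 4 + t - 9*o)
25*X(-6, Z(0)) + 87 = 25*(4 + (10 + 0**2 - 7*0) - 9*(-6)) + 87 = 25*(4 + (10 + 0 + 0) + 54) + 87 = 25*(4 + 10 + 54) + 87 = 25*68 + 87 = 1700 + 87 = 1787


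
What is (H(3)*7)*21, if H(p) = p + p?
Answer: 882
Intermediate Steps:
H(p) = 2*p
(H(3)*7)*21 = ((2*3)*7)*21 = (6*7)*21 = 42*21 = 882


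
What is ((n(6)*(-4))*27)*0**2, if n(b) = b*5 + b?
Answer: 0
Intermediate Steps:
n(b) = 6*b (n(b) = 5*b + b = 6*b)
((n(6)*(-4))*27)*0**2 = (((6*6)*(-4))*27)*0**2 = ((36*(-4))*27)*0 = -144*27*0 = -3888*0 = 0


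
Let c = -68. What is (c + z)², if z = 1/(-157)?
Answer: 113998329/24649 ≈ 4624.9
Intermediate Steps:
z = -1/157 ≈ -0.0063694
(c + z)² = (-68 - 1/157)² = (-10677/157)² = 113998329/24649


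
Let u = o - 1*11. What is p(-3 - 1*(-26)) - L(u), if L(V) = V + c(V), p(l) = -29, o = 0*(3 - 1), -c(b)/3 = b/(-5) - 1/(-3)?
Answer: -52/5 ≈ -10.400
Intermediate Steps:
c(b) = -1 + 3*b/5 (c(b) = -3*(b/(-5) - 1/(-3)) = -3*(b*(-⅕) - 1*(-⅓)) = -3*(-b/5 + ⅓) = -3*(⅓ - b/5) = -1 + 3*b/5)
o = 0 (o = 0*2 = 0)
u = -11 (u = 0 - 1*11 = 0 - 11 = -11)
L(V) = -1 + 8*V/5 (L(V) = V + (-1 + 3*V/5) = -1 + 8*V/5)
p(-3 - 1*(-26)) - L(u) = -29 - (-1 + (8/5)*(-11)) = -29 - (-1 - 88/5) = -29 - 1*(-93/5) = -29 + 93/5 = -52/5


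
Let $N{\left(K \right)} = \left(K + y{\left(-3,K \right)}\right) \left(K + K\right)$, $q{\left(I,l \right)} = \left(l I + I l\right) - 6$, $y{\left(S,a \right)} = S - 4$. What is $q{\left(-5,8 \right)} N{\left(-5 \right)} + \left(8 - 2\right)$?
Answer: $-10314$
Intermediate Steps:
$y{\left(S,a \right)} = -4 + S$
$q{\left(I,l \right)} = -6 + 2 I l$ ($q{\left(I,l \right)} = \left(I l + I l\right) - 6 = 2 I l - 6 = -6 + 2 I l$)
$N{\left(K \right)} = 2 K \left(-7 + K\right)$ ($N{\left(K \right)} = \left(K - 7\right) \left(K + K\right) = \left(K - 7\right) 2 K = \left(-7 + K\right) 2 K = 2 K \left(-7 + K\right)$)
$q{\left(-5,8 \right)} N{\left(-5 \right)} + \left(8 - 2\right) = \left(-6 + 2 \left(-5\right) 8\right) 2 \left(-5\right) \left(-7 - 5\right) + \left(8 - 2\right) = \left(-6 - 80\right) 2 \left(-5\right) \left(-12\right) + \left(8 - 2\right) = \left(-86\right) 120 + 6 = -10320 + 6 = -10314$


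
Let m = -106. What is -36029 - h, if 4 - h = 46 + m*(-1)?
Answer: -35881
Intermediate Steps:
h = -148 (h = 4 - (46 - 106*(-1)) = 4 - (46 + 106) = 4 - 1*152 = 4 - 152 = -148)
-36029 - h = -36029 - 1*(-148) = -36029 + 148 = -35881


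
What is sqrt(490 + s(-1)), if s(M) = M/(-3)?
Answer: sqrt(4413)/3 ≈ 22.143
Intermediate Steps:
s(M) = -M/3 (s(M) = M*(-1/3) = -M/3)
sqrt(490 + s(-1)) = sqrt(490 - 1/3*(-1)) = sqrt(490 + 1/3) = sqrt(1471/3) = sqrt(4413)/3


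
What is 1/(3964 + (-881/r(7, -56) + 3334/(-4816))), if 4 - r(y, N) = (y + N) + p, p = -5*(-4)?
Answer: 79464/312818837 ≈ 0.00025403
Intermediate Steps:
p = 20
r(y, N) = -16 - N - y (r(y, N) = 4 - ((y + N) + 20) = 4 - ((N + y) + 20) = 4 - (20 + N + y) = 4 + (-20 - N - y) = -16 - N - y)
1/(3964 + (-881/r(7, -56) + 3334/(-4816))) = 1/(3964 + (-881/(-16 - 1*(-56) - 1*7) + 3334/(-4816))) = 1/(3964 + (-881/(-16 + 56 - 7) + 3334*(-1/4816))) = 1/(3964 + (-881/33 - 1667/2408)) = 1/(3964 - 2176459/79464) = 1/(312818837/79464) = 79464/312818837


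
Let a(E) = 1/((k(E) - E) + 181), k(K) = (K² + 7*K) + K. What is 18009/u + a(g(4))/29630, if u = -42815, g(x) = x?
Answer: -24012291587/57087380250 ≈ -0.42062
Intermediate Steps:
k(K) = K² + 8*K
a(E) = 1/(181 - E + E*(8 + E)) (a(E) = 1/((E*(8 + E) - E) + 181) = 1/((-E + E*(8 + E)) + 181) = 1/(181 - E + E*(8 + E)))
18009/u + a(g(4))/29630 = 18009/(-42815) + 1/((181 - 1*4 + 4*(8 + 4))*29630) = 18009*(-1/42815) + (1/29630)/(181 - 4 + 4*12) = -18009/42815 + (1/29630)/(181 - 4 + 48) = -18009/42815 + (1/29630)/225 = -18009/42815 + (1/225)*(1/29630) = -18009/42815 + 1/6666750 = -24012291587/57087380250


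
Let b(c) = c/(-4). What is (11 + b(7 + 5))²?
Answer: 64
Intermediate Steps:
b(c) = -c/4 (b(c) = c*(-¼) = -c/4)
(11 + b(7 + 5))² = (11 - (7 + 5)/4)² = (11 - ¼*12)² = (11 - 3)² = 8² = 64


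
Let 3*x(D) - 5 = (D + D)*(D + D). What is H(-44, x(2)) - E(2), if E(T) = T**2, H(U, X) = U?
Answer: -48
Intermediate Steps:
x(D) = 5/3 + 4*D**2/3 (x(D) = 5/3 + ((D + D)*(D + D))/3 = 5/3 + ((2*D)*(2*D))/3 = 5/3 + (4*D**2)/3 = 5/3 + 4*D**2/3)
H(-44, x(2)) - E(2) = -44 - 1*2**2 = -44 - 1*4 = -44 - 4 = -48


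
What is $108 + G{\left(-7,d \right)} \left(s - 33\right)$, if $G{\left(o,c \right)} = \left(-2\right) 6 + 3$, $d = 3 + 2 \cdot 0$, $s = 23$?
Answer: $198$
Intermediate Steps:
$d = 3$ ($d = 3 + 0 = 3$)
$G{\left(o,c \right)} = -9$ ($G{\left(o,c \right)} = -12 + 3 = -9$)
$108 + G{\left(-7,d \right)} \left(s - 33\right) = 108 - 9 \left(23 - 33\right) = 108 - -90 = 108 + 90 = 198$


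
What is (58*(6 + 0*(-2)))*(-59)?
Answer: -20532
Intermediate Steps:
(58*(6 + 0*(-2)))*(-59) = (58*(6 + 0))*(-59) = (58*6)*(-59) = 348*(-59) = -20532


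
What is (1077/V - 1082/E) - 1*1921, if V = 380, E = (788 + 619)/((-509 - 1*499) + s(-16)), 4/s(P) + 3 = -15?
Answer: -5499232849/4811940 ≈ -1142.8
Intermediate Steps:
s(P) = -2/9 (s(P) = 4/(-3 - 15) = 4/(-18) = 4*(-1/18) = -2/9)
E = -12663/9074 (E = (788 + 619)/((-509 - 1*499) - 2/9) = 1407/((-509 - 499) - 2/9) = 1407/(-1008 - 2/9) = 1407/(-9074/9) = 1407*(-9/9074) = -12663/9074 ≈ -1.3955)
(1077/V - 1082/E) - 1*1921 = (1077/380 - 1082/(-12663/9074)) - 1*1921 = (1077*(1/380) - 1082*(-9074/12663)) - 1921 = (1077/380 + 9818068/12663) - 1921 = 3744503891/4811940 - 1921 = -5499232849/4811940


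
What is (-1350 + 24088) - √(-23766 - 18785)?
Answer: 22738 - I*√42551 ≈ 22738.0 - 206.28*I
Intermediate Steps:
(-1350 + 24088) - √(-23766 - 18785) = 22738 - √(-42551) = 22738 - I*√42551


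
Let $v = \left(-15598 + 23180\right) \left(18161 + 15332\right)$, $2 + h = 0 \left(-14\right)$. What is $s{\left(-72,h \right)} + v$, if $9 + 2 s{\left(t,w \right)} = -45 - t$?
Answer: $253943935$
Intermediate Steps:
$h = -2$ ($h = -2 + 0 \left(-14\right) = -2 + 0 = -2$)
$s{\left(t,w \right)} = -27 - \frac{t}{2}$ ($s{\left(t,w \right)} = - \frac{9}{2} + \frac{-45 - t}{2} = - \frac{9}{2} - \left(\frac{45}{2} + \frac{t}{2}\right) = -27 - \frac{t}{2}$)
$v = 253943926$ ($v = 7582 \cdot 33493 = 253943926$)
$s{\left(-72,h \right)} + v = \left(-27 - -36\right) + 253943926 = \left(-27 + 36\right) + 253943926 = 9 + 253943926 = 253943935$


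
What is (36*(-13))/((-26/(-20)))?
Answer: -360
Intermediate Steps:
(36*(-13))/((-26/(-20))) = -468/((-26*(-1/20))) = -468/13/10 = -468*10/13 = -360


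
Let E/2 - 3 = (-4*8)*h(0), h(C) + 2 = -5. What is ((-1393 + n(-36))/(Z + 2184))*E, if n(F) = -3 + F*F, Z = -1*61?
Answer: -45400/2123 ≈ -21.385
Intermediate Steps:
h(C) = -7 (h(C) = -2 - 5 = -7)
Z = -61
n(F) = -3 + F²
E = 454 (E = 6 + 2*(-4*8*(-7)) = 6 + 2*(-32*(-7)) = 6 + 2*224 = 6 + 448 = 454)
((-1393 + n(-36))/(Z + 2184))*E = ((-1393 + (-3 + (-36)²))/(-61 + 2184))*454 = ((-1393 + (-3 + 1296))/2123)*454 = ((-1393 + 1293)*(1/2123))*454 = -100*1/2123*454 = -100/2123*454 = -45400/2123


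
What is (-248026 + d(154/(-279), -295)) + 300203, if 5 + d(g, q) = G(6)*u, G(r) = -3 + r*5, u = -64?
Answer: 50444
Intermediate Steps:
G(r) = -3 + 5*r
d(g, q) = -1733 (d(g, q) = -5 + (-3 + 5*6)*(-64) = -5 + (-3 + 30)*(-64) = -5 + 27*(-64) = -5 - 1728 = -1733)
(-248026 + d(154/(-279), -295)) + 300203 = (-248026 - 1733) + 300203 = -249759 + 300203 = 50444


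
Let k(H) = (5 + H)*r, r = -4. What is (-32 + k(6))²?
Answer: 5776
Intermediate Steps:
k(H) = -20 - 4*H (k(H) = (5 + H)*(-4) = -20 - 4*H)
(-32 + k(6))² = (-32 + (-20 - 4*6))² = (-32 + (-20 - 24))² = (-32 - 44)² = (-76)² = 5776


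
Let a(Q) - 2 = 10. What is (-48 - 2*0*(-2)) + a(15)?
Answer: -36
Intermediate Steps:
a(Q) = 12 (a(Q) = 2 + 10 = 12)
(-48 - 2*0*(-2)) + a(15) = (-48 - 2*0*(-2)) + 12 = (-48 + 0*(-2)) + 12 = (-48 + 0) + 12 = -48 + 12 = -36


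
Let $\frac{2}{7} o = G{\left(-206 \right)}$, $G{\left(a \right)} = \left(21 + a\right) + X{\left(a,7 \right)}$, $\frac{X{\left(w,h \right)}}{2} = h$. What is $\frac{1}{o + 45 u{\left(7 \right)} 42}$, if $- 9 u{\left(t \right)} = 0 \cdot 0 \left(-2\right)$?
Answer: $- \frac{2}{1197} \approx -0.0016708$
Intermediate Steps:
$X{\left(w,h \right)} = 2 h$
$G{\left(a \right)} = 35 + a$ ($G{\left(a \right)} = \left(21 + a\right) + 2 \cdot 7 = \left(21 + a\right) + 14 = 35 + a$)
$u{\left(t \right)} = 0$ ($u{\left(t \right)} = - \frac{0 \cdot 0 \left(-2\right)}{9} = - \frac{0 \left(-2\right)}{9} = \left(- \frac{1}{9}\right) 0 = 0$)
$o = - \frac{1197}{2}$ ($o = \frac{7 \left(35 - 206\right)}{2} = \frac{7}{2} \left(-171\right) = - \frac{1197}{2} \approx -598.5$)
$\frac{1}{o + 45 u{\left(7 \right)} 42} = \frac{1}{- \frac{1197}{2} + 45 \cdot 0 \cdot 42} = \frac{1}{- \frac{1197}{2} + 0 \cdot 42} = \frac{1}{- \frac{1197}{2} + 0} = \frac{1}{- \frac{1197}{2}} = - \frac{2}{1197}$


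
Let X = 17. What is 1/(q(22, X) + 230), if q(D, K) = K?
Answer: 1/247 ≈ 0.0040486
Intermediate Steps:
1/(q(22, X) + 230) = 1/(17 + 230) = 1/247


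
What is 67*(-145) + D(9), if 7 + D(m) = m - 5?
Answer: -9718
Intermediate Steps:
D(m) = -12 + m (D(m) = -7 + (m - 5) = -7 + (-5 + m) = -12 + m)
67*(-145) + D(9) = 67*(-145) + (-12 + 9) = -9715 - 3 = -9718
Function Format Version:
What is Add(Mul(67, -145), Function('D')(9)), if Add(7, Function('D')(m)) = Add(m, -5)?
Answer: -9718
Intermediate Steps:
Function('D')(m) = Add(-12, m) (Function('D')(m) = Add(-7, Add(m, -5)) = Add(-7, Add(-5, m)) = Add(-12, m))
Add(Mul(67, -145), Function('D')(9)) = Add(Mul(67, -145), Add(-12, 9)) = Add(-9715, -3) = -9718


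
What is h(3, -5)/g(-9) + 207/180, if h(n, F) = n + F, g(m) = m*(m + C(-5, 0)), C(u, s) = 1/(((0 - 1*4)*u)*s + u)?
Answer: 4661/4140 ≈ 1.1258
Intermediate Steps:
C(u, s) = 1/(u - 4*s*u) (C(u, s) = 1/(((0 - 4)*u)*s + u) = 1/((-4*u)*s + u) = 1/(-4*s*u + u) = 1/(u - 4*s*u))
g(m) = m*(-⅕ + m) (g(m) = m*(m - 1/(-5*(-1 + 4*0))) = m*(m - 1*(-⅕)/(-1 + 0)) = m*(m - 1*(-⅕)/(-1)) = m*(m - 1*(-⅕)*(-1)) = m*(m - ⅕) = m*(-⅕ + m))
h(n, F) = F + n
h(3, -5)/g(-9) + 207/180 = (-5 + 3)/((-9*(-⅕ - 9))) + 207/180 = -2/((-9*(-46/5))) + 207*(1/180) = -2/414/5 + 23/20 = -2*5/414 + 23/20 = -5/207 + 23/20 = 4661/4140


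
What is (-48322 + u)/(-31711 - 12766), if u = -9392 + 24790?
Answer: 32924/44477 ≈ 0.74025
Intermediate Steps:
u = 15398
(-48322 + u)/(-31711 - 12766) = (-48322 + 15398)/(-31711 - 12766) = -32924/(-44477) = -32924*(-1/44477) = 32924/44477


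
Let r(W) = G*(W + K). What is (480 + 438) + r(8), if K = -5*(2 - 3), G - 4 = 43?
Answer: 1529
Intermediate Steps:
G = 47 (G = 4 + 43 = 47)
K = 5 (K = -5*(-1) = 5)
r(W) = 235 + 47*W (r(W) = 47*(W + 5) = 47*(5 + W) = 235 + 47*W)
(480 + 438) + r(8) = (480 + 438) + (235 + 47*8) = 918 + (235 + 376) = 918 + 611 = 1529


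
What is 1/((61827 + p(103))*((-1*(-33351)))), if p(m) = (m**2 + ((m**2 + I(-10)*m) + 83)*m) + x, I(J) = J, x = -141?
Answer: 1/35601558831 ≈ 2.8089e-11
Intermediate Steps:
p(m) = -141 + m**2 + m*(83 + m**2 - 10*m) (p(m) = (m**2 + ((m**2 - 10*m) + 83)*m) - 141 = (m**2 + (83 + m**2 - 10*m)*m) - 141 = (m**2 + m*(83 + m**2 - 10*m)) - 141 = -141 + m**2 + m*(83 + m**2 - 10*m))
1/((61827 + p(103))*((-1*(-33351)))) = 1/((61827 + (-141 + 103**3 - 9*103**2 + 83*103))*((-1*(-33351)))) = 1/((61827 + (-141 + 1092727 - 9*10609 + 8549))*33351) = (1/33351)/(61827 + (-141 + 1092727 - 95481 + 8549)) = (1/33351)/(61827 + 1005654) = (1/33351)/1067481 = (1/1067481)*(1/33351) = 1/35601558831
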